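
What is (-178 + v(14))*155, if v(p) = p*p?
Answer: 2790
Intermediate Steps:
v(p) = p²
(-178 + v(14))*155 = (-178 + 14²)*155 = (-178 + 196)*155 = 18*155 = 2790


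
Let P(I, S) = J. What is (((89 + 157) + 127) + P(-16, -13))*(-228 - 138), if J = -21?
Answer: -128832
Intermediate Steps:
P(I, S) = -21
(((89 + 157) + 127) + P(-16, -13))*(-228 - 138) = (((89 + 157) + 127) - 21)*(-228 - 138) = ((246 + 127) - 21)*(-366) = (373 - 21)*(-366) = 352*(-366) = -128832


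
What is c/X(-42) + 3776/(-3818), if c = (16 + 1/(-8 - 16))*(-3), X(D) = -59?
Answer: -159989/901048 ≈ -0.17756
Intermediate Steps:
c = -383/8 (c = (16 + 1/(-24))*(-3) = (16 - 1/24)*(-3) = (383/24)*(-3) = -383/8 ≈ -47.875)
c/X(-42) + 3776/(-3818) = -383/8/(-59) + 3776/(-3818) = -383/8*(-1/59) + 3776*(-1/3818) = 383/472 - 1888/1909 = -159989/901048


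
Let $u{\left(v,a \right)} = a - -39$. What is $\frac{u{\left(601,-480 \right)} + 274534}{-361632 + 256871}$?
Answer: $- \frac{274093}{104761} \approx -2.6164$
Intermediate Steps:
$u{\left(v,a \right)} = 39 + a$ ($u{\left(v,a \right)} = a + 39 = 39 + a$)
$\frac{u{\left(601,-480 \right)} + 274534}{-361632 + 256871} = \frac{\left(39 - 480\right) + 274534}{-361632 + 256871} = \frac{-441 + 274534}{-104761} = 274093 \left(- \frac{1}{104761}\right) = - \frac{274093}{104761}$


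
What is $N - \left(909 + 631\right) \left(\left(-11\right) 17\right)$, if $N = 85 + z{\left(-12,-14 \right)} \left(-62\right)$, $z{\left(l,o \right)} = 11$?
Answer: $287383$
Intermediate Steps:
$N = -597$ ($N = 85 + 11 \left(-62\right) = 85 - 682 = -597$)
$N - \left(909 + 631\right) \left(\left(-11\right) 17\right) = -597 - \left(909 + 631\right) \left(\left(-11\right) 17\right) = -597 - 1540 \left(-187\right) = -597 - -287980 = -597 + 287980 = 287383$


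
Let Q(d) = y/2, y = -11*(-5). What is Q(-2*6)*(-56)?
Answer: -1540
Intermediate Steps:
y = 55
Q(d) = 55/2
Q(-2*6)*(-56) = (55/2)*(-56) = -1540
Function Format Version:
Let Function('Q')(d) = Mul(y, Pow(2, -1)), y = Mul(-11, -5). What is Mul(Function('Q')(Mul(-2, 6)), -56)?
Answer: -1540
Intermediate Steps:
y = 55
Function('Q')(d) = Rational(55, 2) (Function('Q')(d) = Mul(55, Pow(2, -1)) = Mul(55, Rational(1, 2)) = Rational(55, 2))
Mul(Function('Q')(Mul(-2, 6)), -56) = Mul(Rational(55, 2), -56) = -1540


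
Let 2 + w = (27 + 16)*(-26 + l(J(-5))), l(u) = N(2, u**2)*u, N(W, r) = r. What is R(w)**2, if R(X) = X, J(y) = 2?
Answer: 602176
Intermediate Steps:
l(u) = u**3 (l(u) = u**2*u = u**3)
w = -776 (w = -2 + (27 + 16)*(-26 + 2**3) = -2 + 43*(-26 + 8) = -2 + 43*(-18) = -2 - 774 = -776)
R(w)**2 = (-776)**2 = 602176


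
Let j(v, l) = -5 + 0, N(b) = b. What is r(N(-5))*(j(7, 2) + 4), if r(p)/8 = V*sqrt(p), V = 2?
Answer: -16*I*sqrt(5) ≈ -35.777*I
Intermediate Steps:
j(v, l) = -5
r(p) = 16*sqrt(p) (r(p) = 8*(2*sqrt(p)) = 16*sqrt(p))
r(N(-5))*(j(7, 2) + 4) = (16*sqrt(-5))*(-5 + 4) = (16*(I*sqrt(5)))*(-1) = (16*I*sqrt(5))*(-1) = -16*I*sqrt(5)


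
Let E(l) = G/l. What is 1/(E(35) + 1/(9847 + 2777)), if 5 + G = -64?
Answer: -441840/871021 ≈ -0.50727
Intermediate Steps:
G = -69 (G = -5 - 64 = -69)
E(l) = -69/l
1/(E(35) + 1/(9847 + 2777)) = 1/(-69/35 + 1/(9847 + 2777)) = 1/(-69*1/35 + 1/12624) = 1/(-69/35 + 1/12624) = 1/(-871021/441840) = -441840/871021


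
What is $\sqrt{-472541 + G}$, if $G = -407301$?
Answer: $i \sqrt{879842} \approx 938.0 i$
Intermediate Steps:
$\sqrt{-472541 + G} = \sqrt{-472541 - 407301} = \sqrt{-879842} = i \sqrt{879842}$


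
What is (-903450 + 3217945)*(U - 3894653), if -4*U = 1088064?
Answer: -9643734567155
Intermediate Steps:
U = -272016 (U = -1/4*1088064 = -272016)
(-903450 + 3217945)*(U - 3894653) = (-903450 + 3217945)*(-272016 - 3894653) = 2314495*(-4166669) = -9643734567155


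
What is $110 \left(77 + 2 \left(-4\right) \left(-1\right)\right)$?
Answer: $9350$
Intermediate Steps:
$110 \left(77 + 2 \left(-4\right) \left(-1\right)\right) = 110 \left(77 - -8\right) = 110 \left(77 + 8\right) = 110 \cdot 85 = 9350$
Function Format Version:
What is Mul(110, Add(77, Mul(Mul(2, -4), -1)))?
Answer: 9350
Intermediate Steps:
Mul(110, Add(77, Mul(Mul(2, -4), -1))) = Mul(110, Add(77, Mul(-8, -1))) = Mul(110, Add(77, 8)) = Mul(110, 85) = 9350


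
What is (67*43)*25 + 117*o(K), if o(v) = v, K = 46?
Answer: 77407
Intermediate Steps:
(67*43)*25 + 117*o(K) = (67*43)*25 + 117*46 = 2881*25 + 5382 = 72025 + 5382 = 77407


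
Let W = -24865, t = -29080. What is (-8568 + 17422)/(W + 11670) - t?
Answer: 383701746/13195 ≈ 29079.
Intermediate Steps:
(-8568 + 17422)/(W + 11670) - t = (-8568 + 17422)/(-24865 + 11670) - 1*(-29080) = 8854/(-13195) + 29080 = 8854*(-1/13195) + 29080 = -8854/13195 + 29080 = 383701746/13195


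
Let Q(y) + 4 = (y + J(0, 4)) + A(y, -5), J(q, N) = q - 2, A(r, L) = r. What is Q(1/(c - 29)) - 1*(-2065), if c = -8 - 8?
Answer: 92653/45 ≈ 2059.0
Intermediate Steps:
c = -16
J(q, N) = -2 + q
Q(y) = -6 + 2*y (Q(y) = -4 + ((y + (-2 + 0)) + y) = -4 + ((y - 2) + y) = -4 + ((-2 + y) + y) = -4 + (-2 + 2*y) = -6 + 2*y)
Q(1/(c - 29)) - 1*(-2065) = (-6 + 2/(-16 - 29)) - 1*(-2065) = (-6 + 2/(-45)) + 2065 = (-6 + 2*(-1/45)) + 2065 = (-6 - 2/45) + 2065 = -272/45 + 2065 = 92653/45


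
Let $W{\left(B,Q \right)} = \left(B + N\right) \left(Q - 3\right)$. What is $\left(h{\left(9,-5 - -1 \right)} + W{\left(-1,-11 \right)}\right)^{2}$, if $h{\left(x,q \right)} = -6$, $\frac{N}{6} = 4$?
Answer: $107584$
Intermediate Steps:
$N = 24$ ($N = 6 \cdot 4 = 24$)
$W{\left(B,Q \right)} = \left(-3 + Q\right) \left(24 + B\right)$ ($W{\left(B,Q \right)} = \left(B + 24\right) \left(Q - 3\right) = \left(24 + B\right) \left(-3 + Q\right) = \left(-3 + Q\right) \left(24 + B\right)$)
$\left(h{\left(9,-5 - -1 \right)} + W{\left(-1,-11 \right)}\right)^{2} = \left(-6 - 322\right)^{2} = \left(-328\right)^{2} = 107584$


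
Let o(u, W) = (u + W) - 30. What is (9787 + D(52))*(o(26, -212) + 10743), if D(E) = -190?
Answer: 101027619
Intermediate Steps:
o(u, W) = -30 + W + u (o(u, W) = (W + u) - 30 = -30 + W + u)
(9787 + D(52))*(o(26, -212) + 10743) = (9787 - 190)*((-30 - 212 + 26) + 10743) = 9597*(-216 + 10743) = 9597*10527 = 101027619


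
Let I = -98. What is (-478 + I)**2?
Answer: 331776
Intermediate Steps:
(-478 + I)**2 = (-478 - 98)**2 = (-576)**2 = 331776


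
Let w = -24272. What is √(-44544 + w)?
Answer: 4*I*√4301 ≈ 262.33*I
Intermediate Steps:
√(-44544 + w) = √(-44544 - 24272) = √(-68816) = 4*I*√4301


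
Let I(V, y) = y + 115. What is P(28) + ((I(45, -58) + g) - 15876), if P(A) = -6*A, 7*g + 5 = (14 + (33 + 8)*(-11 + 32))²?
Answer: 653711/7 ≈ 93387.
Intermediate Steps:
g = 765620/7 (g = -5/7 + (14 + (33 + 8)*(-11 + 32))²/7 = -5/7 + (14 + 41*21)²/7 = -5/7 + (14 + 861)²/7 = -5/7 + (⅐)*875² = -5/7 + (⅐)*765625 = -5/7 + 109375 = 765620/7 ≈ 1.0937e+5)
I(V, y) = 115 + y
P(28) + ((I(45, -58) + g) - 15876) = -6*28 + (((115 - 58) + 765620/7) - 15876) = -168 + ((57 + 765620/7) - 15876) = -168 + (766019/7 - 15876) = -168 + 654887/7 = 653711/7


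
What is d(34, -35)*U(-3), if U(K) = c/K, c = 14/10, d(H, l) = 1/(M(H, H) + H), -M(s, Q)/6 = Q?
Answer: 7/2550 ≈ 0.0027451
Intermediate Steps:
M(s, Q) = -6*Q
d(H, l) = -1/(5*H) (d(H, l) = 1/(-6*H + H) = 1/(-5*H) = -1/(5*H))
c = 7/5 (c = 14*(⅒) = 7/5 ≈ 1.4000)
U(K) = 7/(5*K)
d(34, -35)*U(-3) = (-⅕/34)*((7/5)/(-3)) = (-⅕*1/34)*((7/5)*(-⅓)) = -1/170*(-7/15) = 7/2550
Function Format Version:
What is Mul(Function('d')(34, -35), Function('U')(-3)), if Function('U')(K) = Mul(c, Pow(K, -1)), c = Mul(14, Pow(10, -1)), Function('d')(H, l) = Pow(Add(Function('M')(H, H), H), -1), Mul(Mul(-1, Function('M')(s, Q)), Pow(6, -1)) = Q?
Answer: Rational(7, 2550) ≈ 0.0027451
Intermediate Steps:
Function('M')(s, Q) = Mul(-6, Q)
Function('d')(H, l) = Mul(Rational(-1, 5), Pow(H, -1)) (Function('d')(H, l) = Pow(Add(Mul(-6, H), H), -1) = Pow(Mul(-5, H), -1) = Mul(Rational(-1, 5), Pow(H, -1)))
c = Rational(7, 5) (c = Mul(14, Rational(1, 10)) = Rational(7, 5) ≈ 1.4000)
Function('U')(K) = Mul(Rational(7, 5), Pow(K, -1))
Mul(Function('d')(34, -35), Function('U')(-3)) = Mul(Mul(Rational(-1, 5), Pow(34, -1)), Mul(Rational(7, 5), Pow(-3, -1))) = Mul(Mul(Rational(-1, 5), Rational(1, 34)), Mul(Rational(7, 5), Rational(-1, 3))) = Mul(Rational(-1, 170), Rational(-7, 15)) = Rational(7, 2550)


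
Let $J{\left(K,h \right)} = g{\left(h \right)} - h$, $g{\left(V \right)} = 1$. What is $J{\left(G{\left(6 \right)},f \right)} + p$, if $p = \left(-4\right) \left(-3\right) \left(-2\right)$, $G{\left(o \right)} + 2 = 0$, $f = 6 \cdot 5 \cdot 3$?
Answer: $-113$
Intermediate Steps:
$f = 90$ ($f = 30 \cdot 3 = 90$)
$G{\left(o \right)} = -2$ ($G{\left(o \right)} = -2 + 0 = -2$)
$J{\left(K,h \right)} = 1 - h$
$p = -24$ ($p = 12 \left(-2\right) = -24$)
$J{\left(G{\left(6 \right)},f \right)} + p = \left(1 - 90\right) - 24 = -89 - 24 = -113$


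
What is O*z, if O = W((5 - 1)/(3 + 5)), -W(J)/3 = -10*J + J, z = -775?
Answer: -20925/2 ≈ -10463.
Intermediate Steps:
W(J) = 27*J (W(J) = -3*(-10*J + J) = -(-27)*J = 27*J)
O = 27/2 (O = 27*((5 - 1)/(3 + 5)) = 27*(4/8) = 27*(4*(⅛)) = 27*(½) = 27/2 ≈ 13.500)
O*z = (27/2)*(-775) = -20925/2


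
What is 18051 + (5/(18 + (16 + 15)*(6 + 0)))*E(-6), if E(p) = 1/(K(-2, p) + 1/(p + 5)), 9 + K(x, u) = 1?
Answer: 33141631/1836 ≈ 18051.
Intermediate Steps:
K(x, u) = -8 (K(x, u) = -9 + 1 = -8)
E(p) = 1/(-8 + 1/(5 + p)) (E(p) = 1/(-8 + 1/(p + 5)) = 1/(-8 + 1/(5 + p)))
18051 + (5/(18 + (16 + 15)*(6 + 0)))*E(-6) = 18051 + (5/(18 + (16 + 15)*(6 + 0)))*((5 - 6)/(-39 - 8*(-6))) = 18051 + (5/(18 + 31*6))*(-1/(-39 + 48)) = 18051 + (5/(18 + 186))*(-1/9) = 18051 + (5/204)*((⅑)*(-1)) = 18051 + ((1/204)*5)*(-⅑) = 18051 + (5/204)*(-⅑) = 18051 - 5/1836 = 33141631/1836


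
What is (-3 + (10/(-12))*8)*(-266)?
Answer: 7714/3 ≈ 2571.3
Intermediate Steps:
(-3 + (10/(-12))*8)*(-266) = (-3 + (10*(-1/12))*8)*(-266) = (-3 - 5/6*8)*(-266) = (-3 - 20/3)*(-266) = -29/3*(-266) = 7714/3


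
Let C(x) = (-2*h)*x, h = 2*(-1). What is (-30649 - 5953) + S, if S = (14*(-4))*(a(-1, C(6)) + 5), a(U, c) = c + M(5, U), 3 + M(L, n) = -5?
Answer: -37778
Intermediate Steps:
M(L, n) = -8 (M(L, n) = -3 - 5 = -8)
h = -2
C(x) = 4*x (C(x) = (-2*(-2))*x = 4*x)
a(U, c) = -8 + c (a(U, c) = c - 8 = -8 + c)
S = -1176 (S = (14*(-4))*((-8 + 4*6) + 5) = -56*((-8 + 24) + 5) = -56*(16 + 5) = -56*21 = -1176)
(-30649 - 5953) + S = (-30649 - 5953) - 1176 = -36602 - 1176 = -37778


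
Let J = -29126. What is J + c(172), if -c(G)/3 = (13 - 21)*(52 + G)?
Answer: -23750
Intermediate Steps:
c(G) = 1248 + 24*G (c(G) = -3*(13 - 21)*(52 + G) = -(-24)*(52 + G) = -3*(-416 - 8*G) = 1248 + 24*G)
J + c(172) = -29126 + (1248 + 24*172) = -29126 + (1248 + 4128) = -29126 + 5376 = -23750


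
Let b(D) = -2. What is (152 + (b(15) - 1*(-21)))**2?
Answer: 29241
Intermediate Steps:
(152 + (b(15) - 1*(-21)))**2 = (152 + (-2 - 1*(-21)))**2 = (152 + (-2 + 21))**2 = (152 + 19)**2 = 171**2 = 29241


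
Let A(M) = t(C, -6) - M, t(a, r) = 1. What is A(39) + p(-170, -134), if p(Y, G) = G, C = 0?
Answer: -172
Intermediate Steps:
A(M) = 1 - M
A(39) + p(-170, -134) = (1 - 1*39) - 134 = (1 - 39) - 134 = -38 - 134 = -172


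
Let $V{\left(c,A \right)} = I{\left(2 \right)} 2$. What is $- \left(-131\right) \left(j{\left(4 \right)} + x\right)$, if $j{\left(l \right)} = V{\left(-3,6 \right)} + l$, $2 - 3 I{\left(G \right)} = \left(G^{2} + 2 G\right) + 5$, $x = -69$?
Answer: $- \frac{28427}{3} \approx -9475.7$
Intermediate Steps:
$I{\left(G \right)} = -1 - \frac{2 G}{3} - \frac{G^{2}}{3}$ ($I{\left(G \right)} = \frac{2}{3} - \frac{\left(G^{2} + 2 G\right) + 5}{3} = \frac{2}{3} - \frac{5 + G^{2} + 2 G}{3} = \frac{2}{3} - \left(\frac{5}{3} + \frac{G^{2}}{3} + \frac{2 G}{3}\right) = -1 - \frac{2 G}{3} - \frac{G^{2}}{3}$)
$V{\left(c,A \right)} = - \frac{22}{3}$ ($V{\left(c,A \right)} = \left(-1 - \frac{4}{3} - \frac{2^{2}}{3}\right) 2 = \left(-1 - \frac{4}{3} - \frac{4}{3}\right) 2 = \left(- \frac{11}{3}\right) 2 = - \frac{22}{3}$)
$j{\left(l \right)} = - \frac{22}{3} + l$
$- \left(-131\right) \left(j{\left(4 \right)} + x\right) = - \left(-131\right) \left(\left(- \frac{22}{3} + 4\right) - 69\right) = - \left(-131\right) \left(- \frac{10}{3} - 69\right) = - \frac{\left(-131\right) \left(-217\right)}{3} = \left(-1\right) \frac{28427}{3} = - \frac{28427}{3}$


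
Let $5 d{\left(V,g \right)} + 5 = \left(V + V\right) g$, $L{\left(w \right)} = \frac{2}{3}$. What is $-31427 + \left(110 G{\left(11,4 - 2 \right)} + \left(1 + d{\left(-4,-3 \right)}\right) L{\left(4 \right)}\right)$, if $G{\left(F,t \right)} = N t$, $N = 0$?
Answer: $- \frac{157119}{5} \approx -31424.0$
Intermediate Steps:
$L{\left(w \right)} = \frac{2}{3}$ ($L{\left(w \right)} = 2 \cdot \frac{1}{3} = \frac{2}{3}$)
$d{\left(V,g \right)} = -1 + \frac{2 V g}{5}$ ($d{\left(V,g \right)} = -1 + \frac{\left(V + V\right) g}{5} = -1 + \frac{2 V g}{5}$)
$G{\left(F,t \right)} = 0$ ($G{\left(F,t \right)} = 0 t = 0$)
$-31427 + \left(110 G{\left(11,4 - 2 \right)} + \left(1 + d{\left(-4,-3 \right)}\right) L{\left(4 \right)}\right) = -31427 + \left(110 \cdot 0 + \left(1 - \left(1 + \frac{8}{5} \left(-3\right)\right)\right) \frac{2}{3}\right) = -31427 + \left(0 + \left(1 + \left(-1 + \frac{24}{5}\right)\right) \frac{2}{3}\right) = -31427 + \left(0 + \left(1 + \frac{19}{5}\right) \frac{2}{3}\right) = -31427 + \left(0 + \frac{24}{5} \cdot \frac{2}{3}\right) = -31427 + \left(0 + \frac{16}{5}\right) = -31427 + \frac{16}{5} = - \frac{157119}{5}$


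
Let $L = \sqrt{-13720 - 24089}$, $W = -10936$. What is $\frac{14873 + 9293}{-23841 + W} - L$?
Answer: $- \frac{24166}{34777} - 3 i \sqrt{4201} \approx -0.69488 - 194.45 i$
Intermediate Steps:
$L = 3 i \sqrt{4201}$ ($L = \sqrt{-37809} = 3 i \sqrt{4201} \approx 194.45 i$)
$\frac{14873 + 9293}{-23841 + W} - L = \frac{14873 + 9293}{-23841 - 10936} - 3 i \sqrt{4201} = \frac{24166}{-34777} - 3 i \sqrt{4201} = 24166 \left(- \frac{1}{34777}\right) - 3 i \sqrt{4201} = - \frac{24166}{34777} - 3 i \sqrt{4201}$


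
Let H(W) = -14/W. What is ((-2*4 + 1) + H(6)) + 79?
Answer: 209/3 ≈ 69.667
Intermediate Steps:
((-2*4 + 1) + H(6)) + 79 = ((-2*4 + 1) - 14/6) + 79 = ((-8 + 1) - 14*⅙) + 79 = (-7 - 7/3) + 79 = -28/3 + 79 = 209/3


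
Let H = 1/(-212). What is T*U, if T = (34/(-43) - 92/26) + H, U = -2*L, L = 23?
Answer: 11812777/59254 ≈ 199.36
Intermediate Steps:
H = -1/212 ≈ -0.0047170
U = -46 (U = -2*23 = -46)
T = -513599/118508 (T = (34/(-43) - 92/26) - 1/212 = (34*(-1/43) - 92*1/26) - 1/212 = (-34/43 - 46/13) - 1/212 = -2420/559 - 1/212 = -513599/118508 ≈ -4.3339)
T*U = -513599/118508*(-46) = 11812777/59254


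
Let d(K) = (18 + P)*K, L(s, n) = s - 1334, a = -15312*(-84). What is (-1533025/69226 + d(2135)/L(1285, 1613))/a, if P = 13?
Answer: -20159485/18887068032 ≈ -0.0010674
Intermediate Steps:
a = 1286208
L(s, n) = -1334 + s
d(K) = 31*K (d(K) = (18 + 13)*K = 31*K)
(-1533025/69226 + d(2135)/L(1285, 1613))/a = (-1533025/69226 + (31*2135)/(-1334 + 1285))/1286208 = (-1533025*1/69226 + 66185/(-49))*(1/1286208) = (-1533025/69226 + 66185*(-1/49))*(1/1286208) = (-1533025/69226 - 9455/7)*(1/1286208) = -665263005/484582*1/1286208 = -20159485/18887068032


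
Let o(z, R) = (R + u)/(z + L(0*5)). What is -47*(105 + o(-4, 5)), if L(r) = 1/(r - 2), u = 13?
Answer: -4747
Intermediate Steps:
L(r) = 1/(-2 + r)
o(z, R) = (13 + R)/(-½ + z) (o(z, R) = (R + 13)/(z + 1/(-2 + 0*5)) = (13 + R)/(z + 1/(-2 + 0)) = (13 + R)/(z + 1/(-2)) = (13 + R)/(z - ½) = (13 + R)/(-½ + z))
-47*(105 + o(-4, 5)) = -47*(105 + 2*(13 + 5)/(-1 + 2*(-4))) = -47*(105 + 2*18/(-1 - 8)) = -47*(105 + 2*18/(-9)) = -47*(105 + 2*(-⅑)*18) = -47*(105 - 4) = -47*101 = -4747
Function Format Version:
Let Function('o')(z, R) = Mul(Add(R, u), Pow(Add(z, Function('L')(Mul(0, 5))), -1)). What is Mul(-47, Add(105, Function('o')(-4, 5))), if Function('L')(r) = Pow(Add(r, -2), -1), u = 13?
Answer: -4747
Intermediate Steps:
Function('L')(r) = Pow(Add(-2, r), -1)
Function('o')(z, R) = Mul(Pow(Add(Rational(-1, 2), z), -1), Add(13, R)) (Function('o')(z, R) = Mul(Add(R, 13), Pow(Add(z, Pow(Add(-2, Mul(0, 5)), -1)), -1)) = Mul(Add(13, R), Pow(Add(z, Pow(Add(-2, 0), -1)), -1)) = Mul(Add(13, R), Pow(Add(z, Pow(-2, -1)), -1)) = Mul(Add(13, R), Pow(Add(z, Rational(-1, 2)), -1)) = Mul(Add(13, R), Pow(Add(Rational(-1, 2), z), -1)) = Mul(Pow(Add(Rational(-1, 2), z), -1), Add(13, R)))
Mul(-47, Add(105, Function('o')(-4, 5))) = Mul(-47, Add(105, Mul(2, Pow(Add(-1, Mul(2, -4)), -1), Add(13, 5)))) = Mul(-47, Add(105, Mul(2, Pow(Add(-1, -8), -1), 18))) = Mul(-47, Add(105, Mul(2, Pow(-9, -1), 18))) = Mul(-47, Add(105, Mul(2, Rational(-1, 9), 18))) = Mul(-47, Add(105, -4)) = Mul(-47, 101) = -4747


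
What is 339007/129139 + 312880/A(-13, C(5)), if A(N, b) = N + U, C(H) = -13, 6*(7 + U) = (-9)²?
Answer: -80805613549/1678807 ≈ -48133.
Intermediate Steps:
U = 13/2 (U = -7 + (⅙)*(-9)² = -7 + (⅙)*81 = -7 + 27/2 = 13/2 ≈ 6.5000)
A(N, b) = 13/2 + N (A(N, b) = N + 13/2 = 13/2 + N)
339007/129139 + 312880/A(-13, C(5)) = 339007/129139 + 312880/(13/2 - 13) = 339007*(1/129139) + 312880/(-13/2) = 339007/129139 + 312880*(-2/13) = 339007/129139 - 625760/13 = -80805613549/1678807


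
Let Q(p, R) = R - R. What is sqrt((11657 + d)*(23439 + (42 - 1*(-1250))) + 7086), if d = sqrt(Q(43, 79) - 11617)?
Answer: sqrt(288296353 + 24731*I*sqrt(11617)) ≈ 16979.0 + 78.49*I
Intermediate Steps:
Q(p, R) = 0
d = I*sqrt(11617) (d = sqrt(0 - 11617) = sqrt(-11617) = I*sqrt(11617) ≈ 107.78*I)
sqrt((11657 + d)*(23439 + (42 - 1*(-1250))) + 7086) = sqrt((11657 + I*sqrt(11617))*(23439 + (42 - 1*(-1250))) + 7086) = sqrt((11657 + I*sqrt(11617))*(23439 + (42 + 1250)) + 7086) = sqrt((11657 + I*sqrt(11617))*(23439 + 1292) + 7086) = sqrt((11657 + I*sqrt(11617))*24731 + 7086) = sqrt((288289267 + 24731*I*sqrt(11617)) + 7086) = sqrt(288296353 + 24731*I*sqrt(11617))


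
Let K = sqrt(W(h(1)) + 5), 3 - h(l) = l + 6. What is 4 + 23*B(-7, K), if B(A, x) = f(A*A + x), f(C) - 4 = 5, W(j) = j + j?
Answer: 211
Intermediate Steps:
h(l) = -3 - l (h(l) = 3 - (l + 6) = 3 - (6 + l) = 3 + (-6 - l) = -3 - l)
W(j) = 2*j
f(C) = 9 (f(C) = 4 + 5 = 9)
K = I*sqrt(3) (K = sqrt(2*(-3 - 1*1) + 5) = sqrt(2*(-3 - 1) + 5) = sqrt(2*(-4) + 5) = sqrt(-8 + 5) = sqrt(-3) = I*sqrt(3) ≈ 1.732*I)
B(A, x) = 9
4 + 23*B(-7, K) = 4 + 23*9 = 4 + 207 = 211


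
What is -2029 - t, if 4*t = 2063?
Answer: -10179/4 ≈ -2544.8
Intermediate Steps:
t = 2063/4 (t = (¼)*2063 = 2063/4 ≈ 515.75)
-2029 - t = -2029 - 1*2063/4 = -2029 - 2063/4 = -10179/4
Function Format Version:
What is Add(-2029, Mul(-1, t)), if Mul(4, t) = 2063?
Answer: Rational(-10179, 4) ≈ -2544.8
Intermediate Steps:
t = Rational(2063, 4) (t = Mul(Rational(1, 4), 2063) = Rational(2063, 4) ≈ 515.75)
Add(-2029, Mul(-1, t)) = Add(-2029, Mul(-1, Rational(2063, 4))) = Add(-2029, Rational(-2063, 4)) = Rational(-10179, 4)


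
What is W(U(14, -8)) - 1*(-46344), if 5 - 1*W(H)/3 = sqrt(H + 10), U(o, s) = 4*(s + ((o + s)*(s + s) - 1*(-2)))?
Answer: 46359 - 3*I*sqrt(398) ≈ 46359.0 - 59.85*I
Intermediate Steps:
U(o, s) = 8 + 4*s + 8*s*(o + s) (U(o, s) = 4*(s + ((o + s)*(2*s) + 2)) = 4*(s + (2*s*(o + s) + 2)) = 4*(s + (2 + 2*s*(o + s))) = 4*(2 + s + 2*s*(o + s)) = 8 + 4*s + 8*s*(o + s))
W(H) = 15 - 3*sqrt(10 + H) (W(H) = 15 - 3*sqrt(H + 10) = 15 - 3*sqrt(10 + H))
W(U(14, -8)) - 1*(-46344) = (15 - 3*sqrt(10 + (8 + 4*(-8) + 8*(-8)**2 + 8*14*(-8)))) - 1*(-46344) = (15 - 3*sqrt(10 + (8 - 32 + 8*64 - 896))) + 46344 = (15 - 3*sqrt(10 + (8 - 32 + 512 - 896))) + 46344 = (15 - 3*sqrt(10 - 408)) + 46344 = (15 - 3*I*sqrt(398)) + 46344 = 46359 - 3*I*sqrt(398)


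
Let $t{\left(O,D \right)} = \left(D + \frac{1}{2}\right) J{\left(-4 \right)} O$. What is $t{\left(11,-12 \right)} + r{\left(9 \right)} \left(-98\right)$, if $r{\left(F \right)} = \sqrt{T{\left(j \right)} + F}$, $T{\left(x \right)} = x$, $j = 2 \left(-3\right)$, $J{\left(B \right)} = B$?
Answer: $506 - 98 \sqrt{3} \approx 336.26$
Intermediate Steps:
$j = -6$
$t{\left(O,D \right)} = - 4 O \left(\frac{1}{2} + D\right)$ ($t{\left(O,D \right)} = \left(D + \frac{1}{2}\right) \left(- 4 O\right) = \left(\frac{1}{2} + D\right) \left(- 4 O\right) = - 4 O \left(\frac{1}{2} + D\right)$)
$r{\left(F \right)} = \sqrt{-6 + F}$
$t{\left(11,-12 \right)} + r{\left(9 \right)} \left(-98\right) = \left(-2\right) 11 \left(1 + 2 \left(-12\right)\right) + \sqrt{-6 + 9} \left(-98\right) = \left(-2\right) 11 \left(1 - 24\right) + \sqrt{3} \left(-98\right) = \left(-2\right) 11 \left(-23\right) - 98 \sqrt{3} = 506 - 98 \sqrt{3}$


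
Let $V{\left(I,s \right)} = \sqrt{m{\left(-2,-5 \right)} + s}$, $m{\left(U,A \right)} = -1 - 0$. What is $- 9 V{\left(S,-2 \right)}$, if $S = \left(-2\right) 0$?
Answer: $- 9 i \sqrt{3} \approx - 15.588 i$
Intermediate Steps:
$S = 0$
$m{\left(U,A \right)} = -1$ ($m{\left(U,A \right)} = -1 + 0 = -1$)
$V{\left(I,s \right)} = \sqrt{-1 + s}$
$- 9 V{\left(S,-2 \right)} = - 9 \sqrt{-1 - 2} = - 9 \sqrt{-3} = - 9 i \sqrt{3}$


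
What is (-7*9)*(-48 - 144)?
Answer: 12096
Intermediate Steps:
(-7*9)*(-48 - 144) = -63*(-192) = 12096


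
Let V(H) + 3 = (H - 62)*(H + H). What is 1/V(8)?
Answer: -1/867 ≈ -0.0011534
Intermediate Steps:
V(H) = -3 + 2*H*(-62 + H) (V(H) = -3 + (H - 62)*(H + H) = -3 + (-62 + H)*(2*H) = -3 + 2*H*(-62 + H))
1/V(8) = 1/(-3 - 124*8 + 2*8²) = 1/(-3 - 992 + 2*64) = 1/(-3 - 992 + 128) = 1/(-867) = -1/867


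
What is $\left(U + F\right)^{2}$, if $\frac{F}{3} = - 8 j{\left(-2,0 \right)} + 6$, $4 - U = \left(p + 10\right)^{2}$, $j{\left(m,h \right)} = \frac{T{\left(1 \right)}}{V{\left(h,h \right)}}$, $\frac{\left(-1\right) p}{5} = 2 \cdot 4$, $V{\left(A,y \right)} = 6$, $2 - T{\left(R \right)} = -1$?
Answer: $792100$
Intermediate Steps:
$T{\left(R \right)} = 3$ ($T{\left(R \right)} = 2 - -1 = 2 + 1 = 3$)
$p = -40$ ($p = - 5 \cdot 2 \cdot 4 = \left(-5\right) 8 = -40$)
$j{\left(m,h \right)} = \frac{1}{2}$ ($j{\left(m,h \right)} = \frac{3}{6} = 3 \cdot \frac{1}{6} = \frac{1}{2}$)
$U = -896$ ($U = 4 - \left(-40 + 10\right)^{2} = 4 - \left(-30\right)^{2} = 4 - 900 = -896$)
$F = 6$ ($F = 3 \left(\left(-8\right) \frac{1}{2} + 6\right) = 3 \left(-4 + 6\right) = 3 \cdot 2 = 6$)
$\left(U + F\right)^{2} = \left(-896 + 6\right)^{2} = \left(-890\right)^{2} = 792100$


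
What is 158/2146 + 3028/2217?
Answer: 3424187/2378841 ≈ 1.4394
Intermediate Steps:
158/2146 + 3028/2217 = 158*(1/2146) + 3028*(1/2217) = 79/1073 + 3028/2217 = 3424187/2378841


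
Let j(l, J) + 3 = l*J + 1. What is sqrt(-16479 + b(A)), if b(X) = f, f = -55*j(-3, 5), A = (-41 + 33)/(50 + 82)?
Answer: 2*I*sqrt(3886) ≈ 124.68*I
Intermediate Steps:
j(l, J) = -2 + J*l (j(l, J) = -3 + (l*J + 1) = -3 + (J*l + 1) = -3 + (1 + J*l) = -2 + J*l)
A = -2/33 (A = -8/132 = -8*1/132 = -2/33 ≈ -0.060606)
f = 935 (f = -55*(-2 + 5*(-3)) = -55*(-2 - 15) = -55*(-17) = 935)
b(X) = 935
sqrt(-16479 + b(A)) = sqrt(-16479 + 935) = sqrt(-15544) = 2*I*sqrt(3886)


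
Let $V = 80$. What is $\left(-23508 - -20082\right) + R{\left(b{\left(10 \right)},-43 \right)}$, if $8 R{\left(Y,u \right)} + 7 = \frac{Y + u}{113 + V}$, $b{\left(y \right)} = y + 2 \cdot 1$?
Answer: $- \frac{2645563}{772} \approx -3426.9$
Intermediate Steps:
$b{\left(y \right)} = 2 + y$ ($b{\left(y \right)} = y + 2 = 2 + y$)
$R{\left(Y,u \right)} = - \frac{7}{8} + \frac{Y}{1544} + \frac{u}{1544}$ ($R{\left(Y,u \right)} = - \frac{7}{8} + \frac{\left(Y + u\right) \frac{1}{113 + 80}}{8} = - \frac{7}{8} + \frac{\left(Y + u\right) \frac{1}{193}}{8} = - \frac{7}{8} + \frac{\frac{Y}{193} + \frac{u}{193}}{8} = - \frac{7}{8} + \left(\frac{Y}{1544} + \frac{u}{1544}\right) = - \frac{7}{8} + \frac{Y}{1544} + \frac{u}{1544}$)
$\left(-23508 - -20082\right) + R{\left(b{\left(10 \right)},-43 \right)} = \left(-23508 - -20082\right) + \left(- \frac{7}{8} + \frac{2 + 10}{1544} + \frac{1}{1544} \left(-43\right)\right) = \left(-23508 + 20082\right) - \frac{691}{772} = -3426 - \frac{691}{772} = - \frac{2645563}{772}$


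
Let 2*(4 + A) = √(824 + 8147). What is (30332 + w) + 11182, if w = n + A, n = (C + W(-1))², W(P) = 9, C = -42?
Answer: 42599 + √8971/2 ≈ 42646.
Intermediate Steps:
A = -4 + √8971/2 (A = -4 + √(824 + 8147)/2 = -4 + √8971/2 ≈ 43.358)
n = 1089 (n = (-42 + 9)² = (-33)² = 1089)
w = 1085 + √8971/2 (w = 1089 + (-4 + √8971/2) = 1085 + √8971/2 ≈ 1132.4)
(30332 + w) + 11182 = (30332 + (1085 + √8971/2)) + 11182 = (31417 + √8971/2) + 11182 = 42599 + √8971/2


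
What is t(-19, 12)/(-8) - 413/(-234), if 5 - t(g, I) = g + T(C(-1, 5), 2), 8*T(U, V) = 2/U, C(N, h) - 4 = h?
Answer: -1537/1248 ≈ -1.2316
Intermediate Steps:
C(N, h) = 4 + h
T(U, V) = 1/(4*U) (T(U, V) = (2/U)/8 = 1/(4*U))
t(g, I) = 179/36 - g (t(g, I) = 5 - (g + 1/(4*(4 + 5))) = 5 - (g + (¼)/9) = 5 - (g + (¼)*(⅑)) = 5 - (g + 1/36) = 5 - (1/36 + g) = 5 + (-1/36 - g) = 179/36 - g)
t(-19, 12)/(-8) - 413/(-234) = (179/36 - 1*(-19))/(-8) - 413/(-234) = (179/36 + 19)*(-⅛) - 413*(-1/234) = (863/36)*(-⅛) + 413/234 = -863/288 + 413/234 = -1537/1248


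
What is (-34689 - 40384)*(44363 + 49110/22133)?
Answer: -73716835458397/22133 ≈ -3.3306e+9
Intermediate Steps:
(-34689 - 40384)*(44363 + 49110/22133) = -75073*(44363 + 49110*(1/22133)) = -75073*(44363 + 49110/22133) = -75073*981935389/22133 = -73716835458397/22133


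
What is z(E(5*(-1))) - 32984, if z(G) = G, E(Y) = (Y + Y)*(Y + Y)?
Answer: -32884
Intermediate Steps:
E(Y) = 4*Y**2 (E(Y) = (2*Y)*(2*Y) = 4*Y**2)
z(E(5*(-1))) - 32984 = 4*(5*(-1))**2 - 32984 = 4*(-5)**2 - 32984 = 4*25 - 32984 = 100 - 32984 = -32884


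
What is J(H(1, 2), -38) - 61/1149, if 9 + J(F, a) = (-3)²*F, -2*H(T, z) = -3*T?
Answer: 10219/2298 ≈ 4.4469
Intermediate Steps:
H(T, z) = 3*T/2 (H(T, z) = -(-3)*T/2 = 3*T/2)
J(F, a) = -9 + 9*F (J(F, a) = -9 + (-3)²*F = -9 + 9*F)
J(H(1, 2), -38) - 61/1149 = (-9 + 9*((3/2)*1)) - 61/1149 = (-9 + 9*(3/2)) - 61*1/1149 = (-9 + 27/2) - 61/1149 = 9/2 - 61/1149 = 10219/2298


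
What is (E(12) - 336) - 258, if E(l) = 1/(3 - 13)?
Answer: -5941/10 ≈ -594.10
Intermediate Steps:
E(l) = -1/10 (E(l) = 1/(-10) = -1/10)
(E(12) - 336) - 258 = (-1/10 - 336) - 258 = -3361/10 - 258 = -5941/10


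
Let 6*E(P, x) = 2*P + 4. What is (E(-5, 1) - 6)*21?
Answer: -147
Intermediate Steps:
E(P, x) = ⅔ + P/3 (E(P, x) = (2*P + 4)/6 = (4 + 2*P)/6 = ⅔ + P/3)
(E(-5, 1) - 6)*21 = ((⅔ + (⅓)*(-5)) - 6)*21 = ((⅔ - 5/3) - 6)*21 = (-1 - 6)*21 = -7*21 = -147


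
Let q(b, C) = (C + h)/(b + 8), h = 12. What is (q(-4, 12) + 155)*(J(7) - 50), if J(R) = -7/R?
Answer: -8211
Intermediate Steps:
q(b, C) = (12 + C)/(8 + b) (q(b, C) = (C + 12)/(b + 8) = (12 + C)/(8 + b))
(q(-4, 12) + 155)*(J(7) - 50) = ((12 + 12)/(8 - 4) + 155)*(-7/7 - 50) = (24/4 + 155)*(-7*1/7 - 50) = ((1/4)*24 + 155)*(-1 - 50) = (6 + 155)*(-51) = 161*(-51) = -8211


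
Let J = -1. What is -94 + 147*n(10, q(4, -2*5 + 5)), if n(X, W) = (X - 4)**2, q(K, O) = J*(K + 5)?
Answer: 5198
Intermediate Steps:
q(K, O) = -5 - K (q(K, O) = -(K + 5) = -(5 + K) = -5 - K)
n(X, W) = (-4 + X)**2
-94 + 147*n(10, q(4, -2*5 + 5)) = -94 + 147*(-4 + 10)**2 = -94 + 147*6**2 = -94 + 147*36 = -94 + 5292 = 5198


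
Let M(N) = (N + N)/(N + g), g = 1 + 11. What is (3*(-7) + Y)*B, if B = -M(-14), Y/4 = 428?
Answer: -23674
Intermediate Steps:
g = 12
Y = 1712 (Y = 4*428 = 1712)
M(N) = 2*N/(12 + N) (M(N) = (N + N)/(N + 12) = (2*N)/(12 + N) = 2*N/(12 + N))
B = -14 (B = -2*(-14)/(12 - 14) = -2*(-14)/(-2) = -2*(-14)*(-1)/2 = -1*14 = -14)
(3*(-7) + Y)*B = (3*(-7) + 1712)*(-14) = (-21 + 1712)*(-14) = 1691*(-14) = -23674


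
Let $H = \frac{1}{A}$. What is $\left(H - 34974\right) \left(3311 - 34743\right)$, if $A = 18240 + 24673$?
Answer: $\frac{47174379651752}{42913} \approx 1.0993 \cdot 10^{9}$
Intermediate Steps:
$A = 42913$
$H = \frac{1}{42913} \approx 2.3303 \cdot 10^{-5}$
$\left(H - 34974\right) \left(3311 - 34743\right) = \left(\frac{1}{42913} - 34974\right) \left(3311 - 34743\right) = \left(- \frac{1500839261}{42913}\right) \left(-31432\right) = \frac{47174379651752}{42913}$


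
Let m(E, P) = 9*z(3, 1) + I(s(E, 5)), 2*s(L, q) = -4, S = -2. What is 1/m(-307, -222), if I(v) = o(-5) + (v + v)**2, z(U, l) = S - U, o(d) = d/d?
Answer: -1/28 ≈ -0.035714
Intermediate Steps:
o(d) = 1
s(L, q) = -2 (s(L, q) = (1/2)*(-4) = -2)
z(U, l) = -2 - U
I(v) = 1 + 4*v**2 (I(v) = 1 + (v + v)**2 = 1 + (2*v)**2 = 1 + 4*v**2)
m(E, P) = -28 (m(E, P) = 9*(-2 - 1*3) + (1 + 4*(-2)**2) = 9*(-2 - 3) + (1 + 4*4) = 9*(-5) + (1 + 16) = -45 + 17 = -28)
1/m(-307, -222) = 1/(-28) = -1/28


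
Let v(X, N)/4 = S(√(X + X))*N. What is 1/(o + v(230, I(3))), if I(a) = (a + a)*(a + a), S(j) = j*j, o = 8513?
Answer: 1/74753 ≈ 1.3377e-5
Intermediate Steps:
S(j) = j²
I(a) = 4*a² (I(a) = (2*a)*(2*a) = 4*a²)
v(X, N) = 8*N*X (v(X, N) = 4*((√(X + X))²*N) = 4*((√(2*X))²*N) = 4*((√2*√X)²*N) = 4*((2*X)*N) = 4*(2*N*X) = 8*N*X)
1/(o + v(230, I(3))) = 1/(8513 + 8*(4*3²)*230) = 1/(8513 + 8*(4*9)*230) = 1/(8513 + 8*36*230) = 1/(8513 + 66240) = 1/74753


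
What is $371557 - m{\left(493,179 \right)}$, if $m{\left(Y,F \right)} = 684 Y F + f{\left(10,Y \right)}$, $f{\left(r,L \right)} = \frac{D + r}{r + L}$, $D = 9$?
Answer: $- \frac{30174663692}{503} \approx -5.9989 \cdot 10^{7}$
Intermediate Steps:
$f{\left(r,L \right)} = \frac{9 + r}{L + r}$ ($f{\left(r,L \right)} = \frac{9 + r}{r + L} = \frac{9 + r}{L + r}$)
$m{\left(Y,F \right)} = \frac{19}{10 + Y} + 684 F Y$ ($m{\left(Y,F \right)} = 684 Y F + \frac{9 + 10}{Y + 10} = 684 F Y + \frac{1}{10 + Y} 19 = 684 F Y + \frac{19}{10 + Y} = \frac{19}{10 + Y} + 684 F Y$)
$371557 - m{\left(493,179 \right)} = 371557 - \frac{19 \left(1 + 36 \cdot 179 \cdot 493 \left(10 + 493\right)\right)}{10 + 493} = 371557 - \frac{19 \left(1 + 36 \cdot 179 \cdot 493 \cdot 503\right)}{503} = 371557 - 19 \cdot \frac{1}{503} \left(1 + 1597976676\right) = 371557 - 19 \cdot \frac{1}{503} \cdot 1597976677 = 371557 - \frac{30361556863}{503} = - \frac{30174663692}{503}$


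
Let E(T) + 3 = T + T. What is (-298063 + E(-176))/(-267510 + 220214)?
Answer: 149209/23648 ≈ 6.3096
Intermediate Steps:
E(T) = -3 + 2*T (E(T) = -3 + (T + T) = -3 + 2*T)
(-298063 + E(-176))/(-267510 + 220214) = (-298063 + (-3 + 2*(-176)))/(-267510 + 220214) = (-298063 + (-3 - 352))/(-47296) = (-298063 - 355)*(-1/47296) = -298418*(-1/47296) = 149209/23648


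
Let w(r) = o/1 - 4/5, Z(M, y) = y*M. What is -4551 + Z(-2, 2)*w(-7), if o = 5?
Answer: -22839/5 ≈ -4567.8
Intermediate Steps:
Z(M, y) = M*y
w(r) = 21/5 (w(r) = 5/1 - 4/5 = 5*1 - 4*⅕ = 5 - ⅘ = 21/5)
-4551 + Z(-2, 2)*w(-7) = -4551 - 2*2*(21/5) = -4551 - 4*21/5 = -4551 - 84/5 = -22839/5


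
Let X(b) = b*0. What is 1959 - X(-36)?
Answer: 1959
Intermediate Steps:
X(b) = 0
1959 - X(-36) = 1959 - 1*0 = 1959 + 0 = 1959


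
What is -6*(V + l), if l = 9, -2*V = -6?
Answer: -72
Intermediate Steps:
V = 3 (V = -½*(-6) = 3)
-6*(V + l) = -6*(3 + 9) = -6*12 = -72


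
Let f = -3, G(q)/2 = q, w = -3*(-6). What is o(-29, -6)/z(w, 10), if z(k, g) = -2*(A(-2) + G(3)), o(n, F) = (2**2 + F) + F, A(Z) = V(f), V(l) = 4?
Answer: 2/5 ≈ 0.40000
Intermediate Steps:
w = 18
G(q) = 2*q
A(Z) = 4
o(n, F) = 4 + 2*F (o(n, F) = (4 + F) + F = 4 + 2*F)
z(k, g) = -20 (z(k, g) = -2*(4 + 2*3) = -2*(4 + 6) = -2*10 = -20)
o(-29, -6)/z(w, 10) = (4 + 2*(-6))/(-20) = (4 - 12)*(-1/20) = -8*(-1/20) = 2/5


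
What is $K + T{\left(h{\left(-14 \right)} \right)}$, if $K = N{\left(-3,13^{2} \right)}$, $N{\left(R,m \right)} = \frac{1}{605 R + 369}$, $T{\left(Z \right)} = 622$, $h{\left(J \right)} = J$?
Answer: $\frac{899411}{1446} \approx 622.0$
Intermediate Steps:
$N{\left(R,m \right)} = \frac{1}{369 + 605 R}$
$K = - \frac{1}{1446}$ ($K = \frac{1}{369 + 605 \left(-3\right)} = \frac{1}{369 - 1815} = \frac{1}{-1446} = - \frac{1}{1446} \approx -0.00069156$)
$K + T{\left(h{\left(-14 \right)} \right)} = - \frac{1}{1446} + 622 = \frac{899411}{1446}$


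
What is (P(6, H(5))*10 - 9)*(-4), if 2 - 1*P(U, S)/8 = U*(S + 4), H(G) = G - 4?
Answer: 8996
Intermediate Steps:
H(G) = -4 + G
P(U, S) = 16 - 8*U*(4 + S) (P(U, S) = 16 - 8*U*(S + 4) = 16 - 8*U*(4 + S))
(P(6, H(5))*10 - 9)*(-4) = ((16 - 32*6 - 8*(-4 + 5)*6)*10 - 9)*(-4) = ((16 - 192 - 8*1*6)*10 - 9)*(-4) = ((16 - 192 - 48)*10 - 9)*(-4) = (-224*10 - 9)*(-4) = (-2240 - 9)*(-4) = -2249*(-4) = 8996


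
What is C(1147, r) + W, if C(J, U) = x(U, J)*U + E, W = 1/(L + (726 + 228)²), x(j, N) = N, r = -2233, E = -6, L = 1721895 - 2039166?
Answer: -1518428406164/592845 ≈ -2.5613e+6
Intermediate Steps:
L = -317271
W = 1/592845 (W = 1/(-317271 + (726 + 228)²) = 1/(-317271 + 954²) = 1/(-317271 + 910116) = 1/592845 ≈ 1.6868e-6)
C(J, U) = -6 + J*U (C(J, U) = J*U - 6 = -6 + J*U)
C(1147, r) + W = (-6 + 1147*(-2233)) + 1/592845 = (-6 - 2561251) + 1/592845 = -2561257 + 1/592845 = -1518428406164/592845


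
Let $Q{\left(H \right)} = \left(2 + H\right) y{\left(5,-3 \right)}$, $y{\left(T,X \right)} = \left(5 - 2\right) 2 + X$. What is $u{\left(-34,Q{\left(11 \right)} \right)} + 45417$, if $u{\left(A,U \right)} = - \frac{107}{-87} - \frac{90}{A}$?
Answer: $\frac{67177477}{1479} \approx 45421.0$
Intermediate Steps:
$y{\left(T,X \right)} = 6 + X$ ($y{\left(T,X \right)} = 3 \cdot 2 + X = 6 + X$)
$Q{\left(H \right)} = 6 + 3 H$ ($Q{\left(H \right)} = \left(2 + H\right) \left(6 - 3\right) = \left(2 + H\right) 3 = 6 + 3 H$)
$u{\left(A,U \right)} = \frac{107}{87} - \frac{90}{A}$ ($u{\left(A,U \right)} = \left(-107\right) \left(- \frac{1}{87}\right) - \frac{90}{A} = \frac{107}{87} - \frac{90}{A}$)
$u{\left(-34,Q{\left(11 \right)} \right)} + 45417 = \left(\frac{107}{87} - \frac{90}{-34}\right) + 45417 = \left(\frac{107}{87} - - \frac{45}{17}\right) + 45417 = \left(\frac{107}{87} + \frac{45}{17}\right) + 45417 = \frac{5734}{1479} + 45417 = \frac{67177477}{1479}$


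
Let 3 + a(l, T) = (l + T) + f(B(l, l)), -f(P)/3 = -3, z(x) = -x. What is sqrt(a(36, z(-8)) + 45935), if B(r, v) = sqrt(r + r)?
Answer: sqrt(45985) ≈ 214.44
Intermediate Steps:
B(r, v) = sqrt(2)*sqrt(r) (B(r, v) = sqrt(2*r) = sqrt(2)*sqrt(r))
f(P) = 9 (f(P) = -3*(-3) = 9)
a(l, T) = 6 + T + l (a(l, T) = -3 + ((l + T) + 9) = -3 + ((T + l) + 9) = -3 + (9 + T + l) = 6 + T + l)
sqrt(a(36, z(-8)) + 45935) = sqrt((6 - 1*(-8) + 36) + 45935) = sqrt((6 + 8 + 36) + 45935) = sqrt(50 + 45935) = sqrt(45985)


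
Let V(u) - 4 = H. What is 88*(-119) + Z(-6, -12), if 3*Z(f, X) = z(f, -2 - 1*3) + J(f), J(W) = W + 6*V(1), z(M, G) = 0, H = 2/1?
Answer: -10462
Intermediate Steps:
H = 2 (H = 2*1 = 2)
V(u) = 6 (V(u) = 4 + 2 = 6)
J(W) = 36 + W (J(W) = W + 6*6 = W + 36 = 36 + W)
Z(f, X) = 12 + f/3 (Z(f, X) = (0 + (36 + f))/3 = (36 + f)/3 = 12 + f/3)
88*(-119) + Z(-6, -12) = 88*(-119) + (12 + (⅓)*(-6)) = -10472 + (12 - 2) = -10472 + 10 = -10462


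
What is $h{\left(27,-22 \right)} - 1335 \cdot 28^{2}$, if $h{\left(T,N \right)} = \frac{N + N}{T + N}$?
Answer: $- \frac{5233244}{5} \approx -1.0466 \cdot 10^{6}$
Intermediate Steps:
$h{\left(T,N \right)} = \frac{2 N}{N + T}$
$h{\left(27,-22 \right)} - 1335 \cdot 28^{2} = 2 \left(-22\right) \frac{1}{-22 + 27} - 1335 \cdot 28^{2} = 2 \left(-22\right) \frac{1}{5} - 1046640 = - \frac{44}{5} - 1046640 = - \frac{5233244}{5}$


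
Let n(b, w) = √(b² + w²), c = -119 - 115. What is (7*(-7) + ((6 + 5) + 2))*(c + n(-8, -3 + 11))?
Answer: 8424 - 288*√2 ≈ 8016.7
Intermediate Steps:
c = -234
(7*(-7) + ((6 + 5) + 2))*(c + n(-8, -3 + 11)) = (7*(-7) + ((6 + 5) + 2))*(-234 + √((-8)² + (-3 + 11)²)) = (-49 + (11 + 2))*(-234 + √(64 + 8²)) = (-49 + 13)*(-234 + √(64 + 64)) = -36*(-234 + √128) = -36*(-234 + 8*√2) = 8424 - 288*√2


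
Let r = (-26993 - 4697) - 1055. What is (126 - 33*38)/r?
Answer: 376/10915 ≈ 0.034448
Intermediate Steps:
r = -32745 (r = -31690 - 1055 = -32745)
(126 - 33*38)/r = (126 - 33*38)/(-32745) = (126 - 1254)*(-1/32745) = -1128*(-1/32745) = 376/10915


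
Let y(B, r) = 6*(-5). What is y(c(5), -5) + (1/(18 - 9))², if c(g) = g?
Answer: -2429/81 ≈ -29.988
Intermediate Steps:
y(B, r) = -30
y(c(5), -5) + (1/(18 - 9))² = -30 + (1/(18 - 9))² = -30 + (1/9)² = -30 + (⅑)² = -30 + 1/81 = -2429/81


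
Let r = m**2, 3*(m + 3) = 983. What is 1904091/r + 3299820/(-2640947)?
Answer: 42126970689273/2505403036172 ≈ 16.814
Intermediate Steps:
m = 974/3 (m = -3 + (1/3)*983 = -3 + 983/3 = 974/3 ≈ 324.67)
r = 948676/9 (r = (974/3)**2 = 948676/9 ≈ 1.0541e+5)
1904091/r + 3299820/(-2640947) = 1904091/(948676/9) + 3299820/(-2640947) = 1904091*(9/948676) + 3299820*(-1/2640947) = 17136819/948676 - 3299820/2640947 = 42126970689273/2505403036172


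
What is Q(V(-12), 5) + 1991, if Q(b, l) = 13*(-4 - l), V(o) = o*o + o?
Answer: 1874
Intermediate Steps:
V(o) = o + o**2 (V(o) = o**2 + o = o + o**2)
Q(b, l) = -52 - 13*l
Q(V(-12), 5) + 1991 = (-52 - 13*5) + 1991 = (-52 - 65) + 1991 = -117 + 1991 = 1874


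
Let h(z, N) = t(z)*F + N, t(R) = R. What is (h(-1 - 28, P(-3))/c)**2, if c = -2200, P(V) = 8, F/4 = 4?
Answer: 3249/75625 ≈ 0.042962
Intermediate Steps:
F = 16 (F = 4*4 = 16)
h(z, N) = N + 16*z (h(z, N) = z*16 + N = 16*z + N = N + 16*z)
(h(-1 - 28, P(-3))/c)**2 = ((8 + 16*(-1 - 28))/(-2200))**2 = ((8 + 16*(-29))*(-1/2200))**2 = ((8 - 464)*(-1/2200))**2 = (-456*(-1/2200))**2 = (57/275)**2 = 3249/75625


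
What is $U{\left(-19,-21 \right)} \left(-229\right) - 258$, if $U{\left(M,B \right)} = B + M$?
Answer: $8902$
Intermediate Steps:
$U{\left(-19,-21 \right)} \left(-229\right) - 258 = \left(-21 - 19\right) \left(-229\right) - 258 = \left(-40\right) \left(-229\right) - 258 = 9160 - 258 = 8902$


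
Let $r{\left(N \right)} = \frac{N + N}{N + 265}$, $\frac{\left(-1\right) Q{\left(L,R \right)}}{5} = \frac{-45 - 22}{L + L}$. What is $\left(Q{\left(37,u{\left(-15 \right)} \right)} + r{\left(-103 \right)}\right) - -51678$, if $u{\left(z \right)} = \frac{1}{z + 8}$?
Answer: $\frac{309777445}{5994} \approx 51681.0$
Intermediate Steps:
$u{\left(z \right)} = \frac{1}{8 + z}$
$Q{\left(L,R \right)} = \frac{335}{2 L}$ ($Q{\left(L,R \right)} = - 5 \frac{-45 - 22}{L + L} = - 5 \left(- \frac{67}{2 L}\right) = \frac{335}{2 L}$)
$r{\left(N \right)} = \frac{2 N}{265 + N}$
$\left(Q{\left(37,u{\left(-15 \right)} \right)} + r{\left(-103 \right)}\right) - -51678 = \left(\frac{335}{2 \cdot 37} + 2 \left(-103\right) \frac{1}{265 - 103}\right) - -51678 = \left(\frac{335}{2} \cdot \frac{1}{37} + 2 \left(-103\right) \frac{1}{162}\right) + 51678 = \left(\frac{335}{74} + 2 \left(-103\right) \frac{1}{162}\right) + 51678 = \left(\frac{335}{74} - \frac{103}{81}\right) + 51678 = \frac{19513}{5994} + 51678 = \frac{309777445}{5994}$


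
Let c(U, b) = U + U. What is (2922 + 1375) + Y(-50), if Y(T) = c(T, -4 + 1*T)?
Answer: 4197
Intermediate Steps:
c(U, b) = 2*U
Y(T) = 2*T
(2922 + 1375) + Y(-50) = (2922 + 1375) + 2*(-50) = 4297 - 100 = 4197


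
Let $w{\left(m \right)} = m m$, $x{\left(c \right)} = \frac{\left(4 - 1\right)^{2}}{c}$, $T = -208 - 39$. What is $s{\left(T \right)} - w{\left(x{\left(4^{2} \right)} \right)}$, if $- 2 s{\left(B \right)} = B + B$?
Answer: $\frac{63151}{256} \approx 246.68$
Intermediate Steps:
$T = -247$ ($T = -208 - 39 = -247$)
$x{\left(c \right)} = \frac{9}{c}$ ($x{\left(c \right)} = \frac{3^{2}}{c} = \frac{9}{c}$)
$w{\left(m \right)} = m^{2}$
$s{\left(B \right)} = - B$ ($s{\left(B \right)} = - \frac{B + B}{2} = - \frac{2 B}{2} = - B$)
$s{\left(T \right)} - w{\left(x{\left(4^{2} \right)} \right)} = \left(-1\right) \left(-247\right) - \left(\frac{9}{4^{2}}\right)^{2} = 247 - \left(\frac{9}{16}\right)^{2} = 247 - \frac{81}{256} = \frac{63151}{256}$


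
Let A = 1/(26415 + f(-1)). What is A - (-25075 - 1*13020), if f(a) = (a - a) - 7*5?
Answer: 1004946101/26380 ≈ 38095.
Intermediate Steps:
f(a) = -35 (f(a) = 0 - 35 = -35)
A = 1/26380 (A = 1/(26415 - 35) = 1/26380 ≈ 3.7908e-5)
A - (-25075 - 1*13020) = 1/26380 - (-25075 - 1*13020) = 1/26380 - (-25075 - 13020) = 1/26380 - 1*(-38095) = 1/26380 + 38095 = 1004946101/26380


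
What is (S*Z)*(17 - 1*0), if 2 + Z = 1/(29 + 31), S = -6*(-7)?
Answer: -14161/10 ≈ -1416.1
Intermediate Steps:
S = 42
Z = -119/60 (Z = -2 + 1/(29 + 31) = -2 + 1/60 = -119/60 ≈ -1.9833)
(S*Z)*(17 - 1*0) = (42*(-119/60))*(17 - 1*0) = -833*(17 + 0)/10 = -833/10*17 = -14161/10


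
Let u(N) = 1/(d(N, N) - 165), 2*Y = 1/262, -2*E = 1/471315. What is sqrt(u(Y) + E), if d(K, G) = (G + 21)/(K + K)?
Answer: sqrt(30181044200034)/402503010 ≈ 0.013649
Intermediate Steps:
E = -1/942630 (E = -1/2/471315 = -1/2*1/471315 = -1/942630 ≈ -1.0609e-6)
d(K, G) = (21 + G)/(2*K) (d(K, G) = (21 + G)/((2*K)) = (21 + G)*(1/(2*K)) = (21 + G)/(2*K))
Y = 1/524 (Y = (1/2)/262 = (1/2)*(1/262) = 1/524 ≈ 0.0019084)
u(N) = 1/(-165 + (21 + N)/(2*N)) (u(N) = 1/((21 + N)/(2*N) - 165) = 1/(-165 + (21 + N)/(2*N)))
sqrt(u(Y) + E) = sqrt(-2*1/524/(-21 + 329*(1/524)) - 1/942630) = sqrt(-2*1/524/(-21 + 329/524) - 1/942630) = sqrt(-2*1/524/(-10675/524) - 1/942630) = sqrt(-2*1/524*(-524/10675) - 1/942630) = sqrt(2/10675 - 1/942630) = sqrt(374917/2012515050) = sqrt(30181044200034)/402503010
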